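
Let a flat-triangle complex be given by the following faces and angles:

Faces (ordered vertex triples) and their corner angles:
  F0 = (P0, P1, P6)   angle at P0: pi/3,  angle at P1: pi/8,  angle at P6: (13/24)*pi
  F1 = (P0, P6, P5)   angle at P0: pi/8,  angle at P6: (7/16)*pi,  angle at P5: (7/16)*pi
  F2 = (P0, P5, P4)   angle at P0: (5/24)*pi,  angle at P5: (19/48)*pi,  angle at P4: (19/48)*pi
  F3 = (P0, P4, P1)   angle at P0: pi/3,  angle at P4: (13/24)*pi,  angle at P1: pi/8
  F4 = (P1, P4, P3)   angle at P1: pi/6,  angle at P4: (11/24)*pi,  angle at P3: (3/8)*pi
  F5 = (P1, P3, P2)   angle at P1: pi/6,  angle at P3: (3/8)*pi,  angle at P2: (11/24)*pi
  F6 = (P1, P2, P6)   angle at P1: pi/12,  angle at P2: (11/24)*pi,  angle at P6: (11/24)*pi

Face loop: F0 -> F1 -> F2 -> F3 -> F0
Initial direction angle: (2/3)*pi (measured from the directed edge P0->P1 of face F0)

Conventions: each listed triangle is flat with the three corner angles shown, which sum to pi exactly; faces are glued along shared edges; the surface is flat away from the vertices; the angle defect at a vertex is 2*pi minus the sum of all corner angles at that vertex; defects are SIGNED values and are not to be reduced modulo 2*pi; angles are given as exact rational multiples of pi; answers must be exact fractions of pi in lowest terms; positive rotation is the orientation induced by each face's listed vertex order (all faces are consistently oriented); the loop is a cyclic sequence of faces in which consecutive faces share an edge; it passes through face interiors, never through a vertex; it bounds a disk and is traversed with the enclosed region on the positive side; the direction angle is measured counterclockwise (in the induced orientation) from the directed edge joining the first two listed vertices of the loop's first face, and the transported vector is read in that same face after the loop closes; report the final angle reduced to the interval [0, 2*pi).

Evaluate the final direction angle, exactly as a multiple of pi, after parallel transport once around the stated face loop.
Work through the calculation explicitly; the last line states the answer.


enclosed vertex P0: corner angles sum to pi, defect = 2*pi - pi = pi
holonomy = initial angle + sum of enclosed defects (mod 2*pi), positive in the induced orientation
final angle = (2/3)*pi + pi = (5/3)*pi (mod 2*pi)

Answer: final direction angle = (5/3)*pi


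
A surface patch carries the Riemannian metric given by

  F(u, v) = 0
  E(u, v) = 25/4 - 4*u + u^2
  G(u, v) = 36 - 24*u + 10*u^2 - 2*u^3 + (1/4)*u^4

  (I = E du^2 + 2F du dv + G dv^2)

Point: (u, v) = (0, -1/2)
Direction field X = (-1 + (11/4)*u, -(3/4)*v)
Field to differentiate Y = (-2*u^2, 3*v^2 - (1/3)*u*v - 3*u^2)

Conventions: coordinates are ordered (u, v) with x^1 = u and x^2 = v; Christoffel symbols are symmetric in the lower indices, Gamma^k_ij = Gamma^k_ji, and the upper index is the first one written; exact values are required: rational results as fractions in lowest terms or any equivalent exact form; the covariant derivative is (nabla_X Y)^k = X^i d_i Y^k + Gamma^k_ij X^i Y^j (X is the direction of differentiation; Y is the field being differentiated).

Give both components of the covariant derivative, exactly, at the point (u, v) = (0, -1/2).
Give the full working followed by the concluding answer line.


E = 25/4, F = 0, G = 36 at the point
E_u = -4, E_v = 0, F_u = 0, F_v = 0, G_u = -24, G_v = 0
EG - F^2 = 225;  g^inv = (1/225) * [[36, 0], [0, 25/4]]
first-kind symbols [ij,l] = (1/2)(d_i g_jl + d_j g_il - d_l g_ij): [uu,u] = E_u/2 = -2, [uu,v] = F_u - E_v/2 = 0, [uv,u] = E_v/2 = 0, [uv,v] = G_u/2 = -12, [vv,u] = F_v - G_u/2 = 12, [vv,v] = G_v/2 = 0
Gamma^u_ij = (G*[ij,u] - F*[ij,v])/(EG - F^2), Gamma^v_ij = (E*[ij,v] - F*[ij,u])/(EG - F^2)
Gamma_uuu = -8/25, Gamma_uuv = 0, Gamma_uvv = 48/25, Gamma_vuu = 0, Gamma_vuv = -1/3, Gamma_vvv = 0
X = (-1, 3/8), Y = (0, 3/4) at the point

Answer: (nabla_X Y)^u = 27/50, (nabla_X Y)^v = -25/24


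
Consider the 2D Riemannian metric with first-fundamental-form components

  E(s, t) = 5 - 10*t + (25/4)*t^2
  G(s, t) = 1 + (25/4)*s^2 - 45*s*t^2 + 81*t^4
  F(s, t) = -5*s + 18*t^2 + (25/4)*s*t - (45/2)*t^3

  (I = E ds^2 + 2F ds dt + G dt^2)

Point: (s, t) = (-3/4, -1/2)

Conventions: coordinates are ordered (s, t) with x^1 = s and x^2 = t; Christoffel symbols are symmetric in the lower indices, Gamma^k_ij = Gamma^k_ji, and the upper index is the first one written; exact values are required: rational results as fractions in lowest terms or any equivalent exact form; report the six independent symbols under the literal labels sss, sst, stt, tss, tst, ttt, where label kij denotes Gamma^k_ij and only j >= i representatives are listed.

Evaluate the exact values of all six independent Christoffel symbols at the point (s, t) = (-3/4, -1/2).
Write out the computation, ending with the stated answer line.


E = 185/16, F = 429/32, G = 1153/64 at the point
E_s = 0, E_t = -65/4, F_s = -65/8, F_t = -633/16, G_s = -165/8, G_t = -297/4
EG - F^2 = 1829/64;  g^inv = (64/1829) * [[1153/64, -429/32], [-429/32, 185/16]]
first-kind symbols [ij,l] = (1/2)(d_i g_jl + d_j g_il - d_l g_ij): [ss,s] = E_s/2 = 0, [ss,t] = F_s - E_t/2 = 0, [st,s] = E_t/2 = -65/8, [st,t] = G_s/2 = -165/16, [tt,s] = F_t - G_s/2 = -117/4, [tt,t] = G_t/2 = -297/8
Gamma^s_ij = (G*[ij,s] - F*[ij,t])/(EG - F^2), Gamma^t_ij = (E*[ij,t] - F*[ij,s])/(EG - F^2)

Answer: Gamma_sss = 0, Gamma_sst = -520/1829, Gamma_stt = -1872/1829, Gamma_tss = 0, Gamma_tst = -660/1829, Gamma_ttt = -2376/1829


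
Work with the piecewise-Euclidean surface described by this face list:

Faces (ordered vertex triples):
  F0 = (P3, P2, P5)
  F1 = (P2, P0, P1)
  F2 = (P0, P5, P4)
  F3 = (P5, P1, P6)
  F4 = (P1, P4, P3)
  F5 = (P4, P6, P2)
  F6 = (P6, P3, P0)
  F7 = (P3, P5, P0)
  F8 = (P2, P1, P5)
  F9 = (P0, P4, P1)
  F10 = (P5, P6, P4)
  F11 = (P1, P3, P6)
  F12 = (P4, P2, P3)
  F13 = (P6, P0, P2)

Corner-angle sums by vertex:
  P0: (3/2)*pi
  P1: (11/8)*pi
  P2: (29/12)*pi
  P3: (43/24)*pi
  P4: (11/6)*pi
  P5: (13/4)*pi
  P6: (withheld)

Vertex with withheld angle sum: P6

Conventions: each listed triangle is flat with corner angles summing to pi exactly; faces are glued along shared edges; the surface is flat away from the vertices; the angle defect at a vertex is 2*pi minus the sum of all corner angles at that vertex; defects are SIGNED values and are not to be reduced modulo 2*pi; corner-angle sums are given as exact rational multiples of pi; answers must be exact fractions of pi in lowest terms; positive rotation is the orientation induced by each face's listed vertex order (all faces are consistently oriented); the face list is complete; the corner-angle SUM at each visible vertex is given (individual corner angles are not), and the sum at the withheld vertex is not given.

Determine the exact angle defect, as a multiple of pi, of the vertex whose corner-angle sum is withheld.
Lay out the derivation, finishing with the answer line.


V = 7, E = 21, F = 14; chi = V - E + F = 0
Gauss-Bonnet: total defect = 2*pi*chi = 0; visible defects sum to -pi/6

Answer: defect(P6) = pi/6


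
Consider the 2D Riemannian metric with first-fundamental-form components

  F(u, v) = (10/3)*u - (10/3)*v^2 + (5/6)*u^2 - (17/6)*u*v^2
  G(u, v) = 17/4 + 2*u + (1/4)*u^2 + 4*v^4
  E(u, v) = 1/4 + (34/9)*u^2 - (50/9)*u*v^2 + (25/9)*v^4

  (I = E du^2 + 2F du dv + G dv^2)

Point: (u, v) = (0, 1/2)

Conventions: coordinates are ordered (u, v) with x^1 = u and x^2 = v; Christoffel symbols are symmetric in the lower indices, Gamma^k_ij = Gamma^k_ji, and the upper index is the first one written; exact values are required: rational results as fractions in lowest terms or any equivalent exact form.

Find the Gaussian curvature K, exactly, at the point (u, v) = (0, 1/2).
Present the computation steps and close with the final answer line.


E = 61/144, F = -5/6, G = 9/2, EG - F^2 = 349/288 at the point
E_u = -25/18, E_v = 25/18, F_u = 21/8, F_v = -10/3, G_u = 2, G_v = 2
E_vv = 25/3, F_uv = -17/6, G_uu = 1/2
Compute both Brioschi determinants and normalise by (EG - F^2)^2.
M1 = [[-E_vv/2 + F_uv - G_uu/2, E_u/2, F_u - E_v/2], [F_v - G_u/2, E, F], [G_v/2, F, G]] = [[-29/4, -25/36, 139/72], [-13/3, 61/144, -5/6], [1, -5/6, 9/2]]; det M1 = -6737/432
M2 = [[0, E_v/2, G_u/2], [E_v/2, E, F], [G_u/2, F, G]] = [[0, 25/36, 1], [25/36, 61/144, -5/6], [1, -5/6, 9/2]]; det M2 = -3241/864
det M1 - det M2 = -379/32; K = -379/32 / (349/288)^2 = -982368/121801

Answer: K = -982368/121801


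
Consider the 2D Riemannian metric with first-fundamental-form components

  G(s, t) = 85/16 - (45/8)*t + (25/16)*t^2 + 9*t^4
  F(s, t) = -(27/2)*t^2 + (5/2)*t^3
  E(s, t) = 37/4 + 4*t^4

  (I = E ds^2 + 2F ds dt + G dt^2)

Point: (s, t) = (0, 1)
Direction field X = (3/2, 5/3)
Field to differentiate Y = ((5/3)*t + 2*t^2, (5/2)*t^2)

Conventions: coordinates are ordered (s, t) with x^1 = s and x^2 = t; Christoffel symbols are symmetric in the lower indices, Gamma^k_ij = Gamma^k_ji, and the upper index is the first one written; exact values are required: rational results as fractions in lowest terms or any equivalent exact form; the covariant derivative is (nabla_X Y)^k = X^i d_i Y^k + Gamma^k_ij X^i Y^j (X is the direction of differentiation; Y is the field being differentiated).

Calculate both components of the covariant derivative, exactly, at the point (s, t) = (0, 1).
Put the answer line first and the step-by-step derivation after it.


Answer: (nabla_X Y)^s = 57514/2133, (nabla_X Y)^t = 126491/4266

E = 53/4, F = -11, G = 41/4 at the point
E_s = 0, E_t = 16, F_s = 0, F_t = -39/2, G_s = 0, G_t = 67/2
EG - F^2 = 237/16;  g^inv = (16/237) * [[41/4, 11], [11, 53/4]]
first-kind symbols [ij,l] = (1/2)(d_i g_jl + d_j g_il - d_l g_ij): [ss,s] = E_s/2 = 0, [ss,t] = F_s - E_t/2 = -8, [st,s] = E_t/2 = 8, [st,t] = G_s/2 = 0, [tt,s] = F_t - G_s/2 = -39/2, [tt,t] = G_t/2 = 67/4
Gamma^s_ij = (G*[ij,s] - F*[ij,t])/(EG - F^2), Gamma^t_ij = (E*[ij,t] - F*[ij,s])/(EG - F^2)
Gamma_sss = -1408/237, Gamma_sst = 1312/237, Gamma_stt = -250/237, Gamma_tss = -1696/237, Gamma_tst = 1408/237, Gamma_ttt = 119/237
X = (3/2, 5/3), Y = (11/3, 5/2) at the point


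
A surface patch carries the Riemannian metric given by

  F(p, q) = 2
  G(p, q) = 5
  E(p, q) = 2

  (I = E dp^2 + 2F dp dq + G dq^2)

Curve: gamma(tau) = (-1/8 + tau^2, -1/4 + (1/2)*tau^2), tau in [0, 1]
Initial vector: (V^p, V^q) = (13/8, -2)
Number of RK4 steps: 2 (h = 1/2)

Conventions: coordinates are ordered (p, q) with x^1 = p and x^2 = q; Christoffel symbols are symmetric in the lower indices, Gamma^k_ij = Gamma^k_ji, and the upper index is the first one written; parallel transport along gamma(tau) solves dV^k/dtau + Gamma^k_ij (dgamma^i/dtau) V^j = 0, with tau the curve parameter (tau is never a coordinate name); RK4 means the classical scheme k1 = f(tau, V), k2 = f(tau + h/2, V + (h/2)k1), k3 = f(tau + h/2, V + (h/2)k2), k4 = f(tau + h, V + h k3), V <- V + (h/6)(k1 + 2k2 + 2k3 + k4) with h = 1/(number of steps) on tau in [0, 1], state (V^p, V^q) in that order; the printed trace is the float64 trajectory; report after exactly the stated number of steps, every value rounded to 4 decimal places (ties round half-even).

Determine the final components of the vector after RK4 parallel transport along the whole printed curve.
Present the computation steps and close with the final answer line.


gamma'(tau) = (2*tau, tau); f(tau, V)^k = -Gamma^k_ij(gamma(tau)) gamma'^i(tau) V^j; h = 1/2; intermediate values shown to 6 dp
curve data and Christoffel symbols at the stage parameters:
  tau = 0.000000: gamma = (-0.125000, -0.250000), gamma' = (0.000000, 0.000000); Gamma_ppp = 0.000000, Gamma_ppq = 0.000000, Gamma_pqq = 0.000000, Gamma_qpp = 0.000000, Gamma_qpq = 0.000000, Gamma_qqq = 0.000000
  tau = 0.250000: gamma = (-0.062500, -0.218750), gamma' = (0.500000, 0.250000); Gamma_ppp = 0.000000, Gamma_ppq = 0.000000, Gamma_pqq = 0.000000, Gamma_qpp = 0.000000, Gamma_qpq = 0.000000, Gamma_qqq = 0.000000
  tau = 0.500000: gamma = (0.125000, -0.125000), gamma' = (1.000000, 0.500000); Gamma_ppp = 0.000000, Gamma_ppq = 0.000000, Gamma_pqq = 0.000000, Gamma_qpp = 0.000000, Gamma_qpq = 0.000000, Gamma_qqq = 0.000000
  tau = 0.750000: gamma = (0.437500, 0.031250), gamma' = (1.500000, 0.750000); Gamma_ppp = 0.000000, Gamma_ppq = 0.000000, Gamma_pqq = 0.000000, Gamma_qpp = 0.000000, Gamma_qpq = 0.000000, Gamma_qqq = 0.000000
  tau = 1.000000: gamma = (0.875000, 0.250000), gamma' = (2.000000, 1.000000); Gamma_ppp = 0.000000, Gamma_ppq = 0.000000, Gamma_pqq = 0.000000, Gamma_qpp = 0.000000, Gamma_qpq = 0.000000, Gamma_qqq = 0.000000
step 0: V^p = 1.6250, V^q = -2.0000
step 1: k1 = (0.000000, 0.000000), k2 = (0.000000, 0.000000), k3 = (0.000000, 0.000000), k4 = (0.000000, 0.000000); V <- V + (h/6)(k1 + 2k2 + 2k3 + k4): V^p = 1.6250, V^q = -2.0000
step 2: k1 = (0.000000, 0.000000), k2 = (0.000000, 0.000000), k3 = (0.000000, 0.000000), k4 = (0.000000, 0.000000); V <- V + (h/6)(k1 + 2k2 + 2k3 + k4): V^p = 1.6250, V^q = -2.0000

Answer: V^p = 1.6250, V^q = -2.0000


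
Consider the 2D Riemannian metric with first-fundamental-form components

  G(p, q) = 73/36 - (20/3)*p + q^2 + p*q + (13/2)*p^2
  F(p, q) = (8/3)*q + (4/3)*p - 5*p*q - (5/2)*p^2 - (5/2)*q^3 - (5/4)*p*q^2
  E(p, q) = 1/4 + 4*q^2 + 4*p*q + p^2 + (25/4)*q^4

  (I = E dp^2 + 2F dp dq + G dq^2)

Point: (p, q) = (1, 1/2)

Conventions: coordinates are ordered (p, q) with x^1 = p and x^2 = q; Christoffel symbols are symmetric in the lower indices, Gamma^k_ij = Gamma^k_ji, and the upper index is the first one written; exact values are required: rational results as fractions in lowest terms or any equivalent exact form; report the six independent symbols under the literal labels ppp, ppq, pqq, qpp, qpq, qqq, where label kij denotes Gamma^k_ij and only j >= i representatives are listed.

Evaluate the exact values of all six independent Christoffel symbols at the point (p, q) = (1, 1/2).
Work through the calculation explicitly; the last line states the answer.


E = 297/64, F = -71/24, G = 47/18 at the point
E_p = 4, E_q = 89/8, F_p = -311/48, F_q = -131/24, G_p = 41/6, G_q = 2
EG - F^2 = 3877/1152;  g^inv = (1152/3877) * [[47/18, 71/24], [71/24, 297/64]]
first-kind symbols [ij,l] = (1/2)(d_i g_jl + d_j g_il - d_l g_ij): [pp,p] = E_p/2 = 2, [pp,q] = F_p - E_q/2 = -289/24, [pq,p] = E_q/2 = 89/16, [pq,q] = G_p/2 = 41/12, [qq,p] = F_q - G_p/2 = -71/8, [qq,q] = G_q/2 = 1
Gamma^p_ij = (G*[ij,p] - F*[ij,q])/(EG - F^2), Gamma^q_ij = (E*[ij,q] - F*[ij,p])/(EG - F^2)

Answer: Gamma_ppp = -35022/3877, Gamma_ppq = 28376/3877, Gamma_pqq = -23288/3877, Gamma_qpp = -230235/15508, Gamma_qpq = 74445/7754, Gamma_qqq = -24900/3877


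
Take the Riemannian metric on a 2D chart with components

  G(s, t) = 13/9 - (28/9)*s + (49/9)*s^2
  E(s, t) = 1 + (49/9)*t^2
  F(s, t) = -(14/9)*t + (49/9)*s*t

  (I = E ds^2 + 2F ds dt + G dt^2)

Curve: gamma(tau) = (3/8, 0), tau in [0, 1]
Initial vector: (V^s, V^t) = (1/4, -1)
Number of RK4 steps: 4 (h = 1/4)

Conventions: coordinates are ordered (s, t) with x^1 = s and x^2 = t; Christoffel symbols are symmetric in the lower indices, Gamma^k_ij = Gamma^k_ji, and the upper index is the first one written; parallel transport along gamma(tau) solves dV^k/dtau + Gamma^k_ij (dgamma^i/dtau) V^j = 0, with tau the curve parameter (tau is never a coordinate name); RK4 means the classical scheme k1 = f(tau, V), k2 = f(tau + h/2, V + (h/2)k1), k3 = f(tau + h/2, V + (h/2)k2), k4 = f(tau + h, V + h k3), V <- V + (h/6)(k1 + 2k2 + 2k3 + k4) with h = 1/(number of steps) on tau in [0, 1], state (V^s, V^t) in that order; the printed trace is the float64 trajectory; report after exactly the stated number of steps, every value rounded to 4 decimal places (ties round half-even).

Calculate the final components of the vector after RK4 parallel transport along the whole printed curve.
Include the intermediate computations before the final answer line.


gamma'(tau) = (0, 0); f(tau, V)^k = -Gamma^k_ij(gamma(tau)) gamma'^i(tau) V^j; h = 1/4; intermediate values shown to 6 dp
curve data and Christoffel symbols at the stage parameters:
  tau = 0.000000: gamma = (0.375000, 0.000000), gamma' = (0.000000, 0.000000); Gamma_sss = 0.000000, Gamma_sst = 0.000000, Gamma_stt = 0.000000, Gamma_tss = 0.000000, Gamma_tst = 0.465890, Gamma_ttt = 0.000000
  tau = 0.125000: gamma = (0.375000, 0.000000), gamma' = (0.000000, 0.000000); Gamma_sss = 0.000000, Gamma_sst = 0.000000, Gamma_stt = 0.000000, Gamma_tss = 0.000000, Gamma_tst = 0.465890, Gamma_ttt = 0.000000
  tau = 0.250000: gamma = (0.375000, 0.000000), gamma' = (0.000000, 0.000000); Gamma_sss = 0.000000, Gamma_sst = 0.000000, Gamma_stt = 0.000000, Gamma_tss = 0.000000, Gamma_tst = 0.465890, Gamma_ttt = 0.000000
  tau = 0.375000: gamma = (0.375000, 0.000000), gamma' = (0.000000, 0.000000); Gamma_sss = 0.000000, Gamma_sst = 0.000000, Gamma_stt = 0.000000, Gamma_tss = 0.000000, Gamma_tst = 0.465890, Gamma_ttt = 0.000000
  tau = 0.500000: gamma = (0.375000, 0.000000), gamma' = (0.000000, 0.000000); Gamma_sss = 0.000000, Gamma_sst = 0.000000, Gamma_stt = 0.000000, Gamma_tss = 0.000000, Gamma_tst = 0.465890, Gamma_ttt = 0.000000
  tau = 0.625000: gamma = (0.375000, 0.000000), gamma' = (0.000000, 0.000000); Gamma_sss = 0.000000, Gamma_sst = 0.000000, Gamma_stt = 0.000000, Gamma_tss = 0.000000, Gamma_tst = 0.465890, Gamma_ttt = 0.000000
  tau = 0.750000: gamma = (0.375000, 0.000000), gamma' = (0.000000, 0.000000); Gamma_sss = 0.000000, Gamma_sst = 0.000000, Gamma_stt = 0.000000, Gamma_tss = 0.000000, Gamma_tst = 0.465890, Gamma_ttt = 0.000000
  tau = 0.875000: gamma = (0.375000, 0.000000), gamma' = (0.000000, 0.000000); Gamma_sss = 0.000000, Gamma_sst = 0.000000, Gamma_stt = 0.000000, Gamma_tss = 0.000000, Gamma_tst = 0.465890, Gamma_ttt = 0.000000
  tau = 1.000000: gamma = (0.375000, 0.000000), gamma' = (0.000000, 0.000000); Gamma_sss = 0.000000, Gamma_sst = 0.000000, Gamma_stt = 0.000000, Gamma_tss = 0.000000, Gamma_tst = 0.465890, Gamma_ttt = 0.000000
step 0: V^s = 0.2500, V^t = -1.0000
step 1: k1 = (0.000000, 0.000000), k2 = (0.000000, 0.000000), k3 = (0.000000, 0.000000), k4 = (0.000000, 0.000000); V <- V + (h/6)(k1 + 2k2 + 2k3 + k4): V^s = 0.2500, V^t = -1.0000
step 2: k1 = (0.000000, 0.000000), k2 = (0.000000, 0.000000), k3 = (0.000000, 0.000000), k4 = (0.000000, 0.000000); V <- V + (h/6)(k1 + 2k2 + 2k3 + k4): V^s = 0.2500, V^t = -1.0000
step 3: k1 = (0.000000, 0.000000), k2 = (0.000000, 0.000000), k3 = (0.000000, 0.000000), k4 = (0.000000, 0.000000); V <- V + (h/6)(k1 + 2k2 + 2k3 + k4): V^s = 0.2500, V^t = -1.0000
step 4: k1 = (0.000000, 0.000000), k2 = (0.000000, 0.000000), k3 = (0.000000, 0.000000), k4 = (0.000000, 0.000000); V <- V + (h/6)(k1 + 2k2 + 2k3 + k4): V^s = 0.2500, V^t = -1.0000

Answer: V^s = 0.2500, V^t = -1.0000


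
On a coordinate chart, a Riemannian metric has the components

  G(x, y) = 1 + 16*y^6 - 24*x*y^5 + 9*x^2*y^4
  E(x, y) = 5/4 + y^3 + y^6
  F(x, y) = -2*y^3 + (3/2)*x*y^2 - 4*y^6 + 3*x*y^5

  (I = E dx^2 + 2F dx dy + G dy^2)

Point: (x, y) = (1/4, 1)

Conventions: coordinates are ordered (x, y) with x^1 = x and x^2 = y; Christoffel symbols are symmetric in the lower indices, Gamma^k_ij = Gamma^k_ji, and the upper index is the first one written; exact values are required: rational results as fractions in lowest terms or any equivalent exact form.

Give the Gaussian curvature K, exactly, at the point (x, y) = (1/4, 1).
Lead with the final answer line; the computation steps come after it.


Answer: K = -2304/48841

E = 13/4, F = -39/8, G = 185/16, EG - F^2 = 221/16 at the point
E_x = 0, E_y = 9, F_x = 9/2, F_y = -51/2, G_x = -39/2, G_y = 273/4
E_yy = 36, F_xy = 18, G_xx = 18
Brioschi: K = (det M1 - det M2) / (EG - F^2)^2 with the standard first/second-derivative matrices M1, M2.
M1 = [[-E_yy/2 + F_xy - G_xx/2, E_x/2, F_x - E_y/2], [F_y - G_x/2, E, F], [G_y/2, F, G]] = [[-9, 0, 0], [-63/4, 13/4, -39/8], [273/8, -39/8, 185/16]]; det M1 = -1989/16
M2 = [[0, E_y/2, G_x/2], [E_y/2, E, F], [G_x/2, F, G]] = [[0, 9/2, -39/4], [9/2, 13/4, -39/8], [-39/4, -39/8, 185/16]]; det M2 = -1845/16
det M1 - det M2 = -9; K = -9 / (221/16)^2 = -2304/48841


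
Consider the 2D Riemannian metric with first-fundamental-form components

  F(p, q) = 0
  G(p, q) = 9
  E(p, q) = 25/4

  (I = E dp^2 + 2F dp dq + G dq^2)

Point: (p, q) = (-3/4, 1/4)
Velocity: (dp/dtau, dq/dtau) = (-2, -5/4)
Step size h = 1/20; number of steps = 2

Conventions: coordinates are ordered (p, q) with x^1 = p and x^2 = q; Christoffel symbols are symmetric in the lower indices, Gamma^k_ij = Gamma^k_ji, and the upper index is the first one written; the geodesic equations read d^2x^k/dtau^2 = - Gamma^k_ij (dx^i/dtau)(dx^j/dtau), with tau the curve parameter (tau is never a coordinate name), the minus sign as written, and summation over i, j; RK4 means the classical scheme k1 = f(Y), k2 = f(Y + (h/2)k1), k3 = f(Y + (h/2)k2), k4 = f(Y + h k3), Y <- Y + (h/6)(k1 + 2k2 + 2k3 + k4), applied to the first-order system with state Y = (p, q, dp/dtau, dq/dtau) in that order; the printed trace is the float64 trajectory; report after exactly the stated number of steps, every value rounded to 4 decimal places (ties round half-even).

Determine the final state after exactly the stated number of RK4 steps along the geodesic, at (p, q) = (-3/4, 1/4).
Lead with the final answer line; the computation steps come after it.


Answer: p = -0.9500, q = 0.1250, dp/dtau = -2.0000, dq/dtau = -1.2500

f(Y) = (dp/dtau, dq/dtau, -Gamma^p_ij Y'^i Y'^j, -Gamma^q_ij Y'^i Y'^j) with the Gammas evaluated at the stage position; h = 0.050000; intermediate values shown to 6 dp
step 0: p = -0.7500, q = 0.2500, dp/dtau = -2.0000, dq/dtau = -1.2500
step 1:
  k1: at (p, q) = (-0.750000, 0.250000), (dp/dtau, dq/dtau) = (-2.000000, -1.250000); Gamma_ppp = 0.000000, Gamma_ppq = 0.000000, Gamma_pqq = 0.000000, Gamma_qpp = 0.000000, Gamma_qpq = 0.000000, Gamma_qqq = 0.000000; k1 = (-2.000000, -1.250000, 0.000000, 0.000000)
  k2: at (p, q) = (-0.800000, 0.218750), (dp/dtau, dq/dtau) = (-2.000000, -1.250000); Gamma_ppp = 0.000000, Gamma_ppq = 0.000000, Gamma_pqq = 0.000000, Gamma_qpp = 0.000000, Gamma_qpq = 0.000000, Gamma_qqq = 0.000000; k2 = (-2.000000, -1.250000, 0.000000, 0.000000)
  k3: at (p, q) = (-0.800000, 0.218750), (dp/dtau, dq/dtau) = (-2.000000, -1.250000); Gamma_ppp = 0.000000, Gamma_ppq = 0.000000, Gamma_pqq = 0.000000, Gamma_qpp = 0.000000, Gamma_qpq = 0.000000, Gamma_qqq = 0.000000; k3 = (-2.000000, -1.250000, 0.000000, 0.000000)
  k4: at (p, q) = (-0.850000, 0.187500), (dp/dtau, dq/dtau) = (-2.000000, -1.250000); Gamma_ppp = 0.000000, Gamma_ppq = 0.000000, Gamma_pqq = 0.000000, Gamma_qpp = 0.000000, Gamma_qpq = 0.000000, Gamma_qqq = 0.000000; k4 = (-2.000000, -1.250000, 0.000000, 0.000000)
  Y <- Y + (h/6)(k1 + 2k2 + 2k3 + k4): p = -0.8500, q = 0.1875, dp/dtau = -2.0000, dq/dtau = -1.2500
step 2:
  k1: at (p, q) = (-0.850000, 0.187500), (dp/dtau, dq/dtau) = (-2.000000, -1.250000); Gamma_ppp = 0.000000, Gamma_ppq = 0.000000, Gamma_pqq = 0.000000, Gamma_qpp = 0.000000, Gamma_qpq = 0.000000, Gamma_qqq = 0.000000; k1 = (-2.000000, -1.250000, 0.000000, 0.000000)
  k2: at (p, q) = (-0.900000, 0.156250), (dp/dtau, dq/dtau) = (-2.000000, -1.250000); Gamma_ppp = 0.000000, Gamma_ppq = 0.000000, Gamma_pqq = 0.000000, Gamma_qpp = 0.000000, Gamma_qpq = 0.000000, Gamma_qqq = 0.000000; k2 = (-2.000000, -1.250000, 0.000000, 0.000000)
  k3: at (p, q) = (-0.900000, 0.156250), (dp/dtau, dq/dtau) = (-2.000000, -1.250000); Gamma_ppp = 0.000000, Gamma_ppq = 0.000000, Gamma_pqq = 0.000000, Gamma_qpp = 0.000000, Gamma_qpq = 0.000000, Gamma_qqq = 0.000000; k3 = (-2.000000, -1.250000, 0.000000, 0.000000)
  k4: at (p, q) = (-0.950000, 0.125000), (dp/dtau, dq/dtau) = (-2.000000, -1.250000); Gamma_ppp = 0.000000, Gamma_ppq = 0.000000, Gamma_pqq = 0.000000, Gamma_qpp = 0.000000, Gamma_qpq = 0.000000, Gamma_qqq = 0.000000; k4 = (-2.000000, -1.250000, 0.000000, 0.000000)
  Y <- Y + (h/6)(k1 + 2k2 + 2k3 + k4): p = -0.9500, q = 0.1250, dp/dtau = -2.0000, dq/dtau = -1.2500


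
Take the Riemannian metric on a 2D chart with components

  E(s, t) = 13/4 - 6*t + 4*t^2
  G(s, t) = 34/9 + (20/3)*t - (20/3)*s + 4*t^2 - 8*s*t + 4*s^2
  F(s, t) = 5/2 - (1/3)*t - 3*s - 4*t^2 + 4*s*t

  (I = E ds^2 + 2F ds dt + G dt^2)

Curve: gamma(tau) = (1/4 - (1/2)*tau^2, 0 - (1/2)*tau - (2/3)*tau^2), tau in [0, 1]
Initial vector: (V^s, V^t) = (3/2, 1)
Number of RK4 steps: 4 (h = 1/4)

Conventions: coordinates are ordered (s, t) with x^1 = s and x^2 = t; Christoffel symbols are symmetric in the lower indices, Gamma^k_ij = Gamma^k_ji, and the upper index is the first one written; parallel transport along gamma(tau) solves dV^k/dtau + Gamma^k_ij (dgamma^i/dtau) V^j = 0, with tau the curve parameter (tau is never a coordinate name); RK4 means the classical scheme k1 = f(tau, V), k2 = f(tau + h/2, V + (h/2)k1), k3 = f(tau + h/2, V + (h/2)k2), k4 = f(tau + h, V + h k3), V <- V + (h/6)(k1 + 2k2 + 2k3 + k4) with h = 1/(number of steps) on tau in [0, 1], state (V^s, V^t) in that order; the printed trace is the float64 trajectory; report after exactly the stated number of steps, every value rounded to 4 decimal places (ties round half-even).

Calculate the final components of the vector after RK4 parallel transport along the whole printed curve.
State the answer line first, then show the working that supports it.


Answer: V^s = 0.9853, V^t = 0.8773

gamma'(tau) = (-tau, -1/2 - (4/3)*tau); f(tau, V)^k = -Gamma^k_ij(gamma(tau)) gamma'^i(tau) V^j; h = 1/4; intermediate values shown to 6 dp
curve data and Christoffel symbols at the stage parameters:
  tau = 0.000000: gamma = (0.250000, 0.000000), gamma' = (0.000000, -0.500000); Gamma_sss = 0.000000, Gamma_sst = -0.650602, Gamma_stt = 0.650602, Gamma_tss = 0.000000, Gamma_tst = -0.506024, Gamma_ttt = 0.506024
  tau = 0.125000: gamma = (0.242188, -0.072917), gamma' = (-0.125000, -0.666667); Gamma_sss = 0.000000, Gamma_sst = -0.688199, Gamma_stt = 0.688199, Gamma_tss = 0.000000, Gamma_tst = -0.433391, Gamma_ttt = 0.433391
  tau = 0.250000: gamma = (0.218750, -0.166667), gamma' = (-0.250000, -0.833333); Gamma_sss = 0.000000, Gamma_sst = -0.710095, Gamma_stt = 0.710095, Gamma_tss = 0.000000, Gamma_tst = -0.346978, Gamma_ttt = 0.346978
  tau = 0.375000: gamma = (0.179688, -0.281250), gamma' = (-0.375000, -1.000000); Gamma_sss = 0.000000, Gamma_sst = -0.710151, Gamma_stt = 0.710151, Gamma_tss = 0.000000, Gamma_tst = -0.256444, Gamma_ttt = 0.256444
  tau = 0.500000: gamma = (0.125000, -0.416667), gamma' = (-0.500000, -1.166667); Gamma_sss = 0.000000, Gamma_sst = -0.687820, Gamma_stt = 0.687820, Gamma_tss = 0.000000, Gamma_tst = -0.171955, Gamma_ttt = 0.171955
  tau = 0.625000: gamma = (0.054688, -0.572917), gamma' = (-0.625000, -1.333333); Gamma_sss = 0.000000, Gamma_sst = -0.647716, Gamma_stt = 0.647716, Gamma_tss = 0.000000, Gamma_tst = -0.100727, Gamma_ttt = 0.100727
  tau = 0.750000: gamma = (-0.031250, -0.750000), gamma' = (-0.750000, -1.500000); Gamma_sss = 0.000000, Gamma_sst = -0.596865, Gamma_stt = 0.596865, Gamma_tss = 0.000000, Gamma_tst = -0.045594, Gamma_ttt = 0.045594
  tau = 0.875000: gamma = (-0.132812, -0.947917), gamma' = (-0.875000, -1.666667); Gamma_sss = 0.000000, Gamma_sst = -0.541902, Gamma_stt = 0.541902, Gamma_tss = 0.000000, Gamma_tst = -0.005818, Gamma_ttt = 0.005818
  tau = 1.000000: gamma = (-0.250000, -1.166667), gamma' = (-1.000000, -1.833333); Gamma_sss = 0.000000, Gamma_sst = -0.487633, Gamma_stt = 0.487633, Gamma_tss = 0.000000, Gamma_tst = 0.021201, Gamma_ttt = -0.021201
step 0: V^s = 1.5000, V^t = 1.0000
step 1: k1 = (-0.162651, -0.126506), k2 = (-0.311991, -0.196476), k3 = (-0.306687, -0.193135), k4 = (-0.448027, -0.218922); V <- V + (h/6)(k1 + 2k2 + 2k3 + k4): V^s = 1.4230, V^t = 0.9531
step 2: k1 = (-0.447242, -0.218539), k2 = (-0.559922, -0.202194), k3 = (-0.549013, -0.198255), k4 = (-0.617423, -0.154356); V <- V + (h/6)(k1 + 2k2 + 2k3 + k4): V^s = 1.2862, V^t = 0.9042
step 3: k1 = (-0.617508, -0.154377), k2 = (-0.638144, -0.099239), k3 = (-0.632754, -0.098401), k4 = (-0.616164, -0.047068); V <- V + (h/6)(k1 + 2k2 + 2k3 + k4): V^s = 1.1289, V^t = 0.8794
step 4: k1 = (-0.617067, -0.047137), k2 = (-0.575212, -0.006176), k3 = (-0.577740, -0.006203), k4 = (-0.523408, 0.022757); V <- V + (h/6)(k1 + 2k2 + 2k3 + k4): V^s = 0.9853, V^t = 0.8773


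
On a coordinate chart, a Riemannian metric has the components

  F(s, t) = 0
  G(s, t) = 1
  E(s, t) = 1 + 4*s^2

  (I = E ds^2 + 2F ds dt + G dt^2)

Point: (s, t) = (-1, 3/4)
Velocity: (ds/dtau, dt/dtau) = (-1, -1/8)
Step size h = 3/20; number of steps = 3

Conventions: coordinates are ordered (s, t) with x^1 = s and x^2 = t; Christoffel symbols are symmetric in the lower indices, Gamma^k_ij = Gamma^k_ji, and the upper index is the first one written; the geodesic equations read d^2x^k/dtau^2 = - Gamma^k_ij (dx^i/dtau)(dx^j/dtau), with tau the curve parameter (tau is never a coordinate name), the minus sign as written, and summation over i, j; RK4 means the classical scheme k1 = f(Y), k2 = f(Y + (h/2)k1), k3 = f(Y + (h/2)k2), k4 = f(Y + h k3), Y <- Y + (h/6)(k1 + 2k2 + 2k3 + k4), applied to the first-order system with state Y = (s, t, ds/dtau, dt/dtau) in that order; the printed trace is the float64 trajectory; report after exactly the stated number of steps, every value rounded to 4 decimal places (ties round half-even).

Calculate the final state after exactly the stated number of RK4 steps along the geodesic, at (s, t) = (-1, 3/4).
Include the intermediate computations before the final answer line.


f(Y) = (ds/dtau, dt/dtau, -Gamma^s_ij Y'^i Y'^j, -Gamma^t_ij Y'^i Y'^j) with the Gammas evaluated at the stage position; h = 0.150000; intermediate values shown to 6 dp
step 0: s = -1.0000, t = 0.7500, ds/dtau = -1.0000, dt/dtau = -0.1250
step 1:
  k1: at (s, t) = (-1.000000, 0.750000), (ds/dtau, dt/dtau) = (-1.000000, -0.125000); Gamma_sss = -0.800000, Gamma_sst = 0.000000, Gamma_stt = 0.000000, Gamma_tss = 0.000000, Gamma_tst = 0.000000, Gamma_ttt = 0.000000; k1 = (-1.000000, -0.125000, 0.800000, 0.000000)
  k2: at (s, t) = (-1.075000, 0.740625), (ds/dtau, dt/dtau) = (-0.940000, -0.125000); Gamma_sss = -0.764784, Gamma_sst = 0.000000, Gamma_stt = 0.000000, Gamma_tss = 0.000000, Gamma_tst = 0.000000, Gamma_ttt = 0.000000; k2 = (-0.940000, -0.125000, 0.675763, 0.000000)
  k3: at (s, t) = (-1.070500, 0.740625), (ds/dtau, dt/dtau) = (-0.949318, -0.125000); Gamma_sss = -0.766850, Gamma_sst = 0.000000, Gamma_stt = 0.000000, Gamma_tss = 0.000000, Gamma_tst = 0.000000, Gamma_ttt = 0.000000; k3 = (-0.949318, -0.125000, 0.691089, 0.000000)
  k4: at (s, t) = (-1.142398, 0.731250), (ds/dtau, dt/dtau) = (-0.896337, -0.125000); Gamma_sss = -0.734627, Gamma_sst = 0.000000, Gamma_stt = 0.000000, Gamma_tss = 0.000000, Gamma_tst = 0.000000, Gamma_ttt = 0.000000; k4 = (-0.896337, -0.125000, 0.590213, 0.000000)
  Y <- Y + (h/6)(k1 + 2k2 + 2k3 + k4): s = -1.1419, t = 0.7312, ds/dtau = -0.8969, dt/dtau = -0.1250
step 2:
  k1: at (s, t) = (-1.141874, 0.731250), (ds/dtau, dt/dtau) = (-0.896902, -0.125000); Gamma_sss = -0.734855, Gamma_sst = 0.000000, Gamma_stt = 0.000000, Gamma_tss = 0.000000, Gamma_tst = 0.000000, Gamma_ttt = 0.000000; k1 = (-0.896902, -0.125000, 0.591142, 0.000000)
  k2: at (s, t) = (-1.209142, 0.721875), (ds/dtau, dt/dtau) = (-0.852566, -0.125000); Gamma_sss = -0.706264, Gamma_sst = 0.000000, Gamma_stt = 0.000000, Gamma_tss = 0.000000, Gamma_tst = 0.000000, Gamma_ttt = 0.000000; k2 = (-0.852566, -0.125000, 0.513362, 0.000000)
  k3: at (s, t) = (-1.205817, 0.721875), (ds/dtau, dt/dtau) = (-0.858400, -0.125000); Gamma_sss = -0.707641, Gamma_sst = 0.000000, Gamma_stt = 0.000000, Gamma_tss = 0.000000, Gamma_tst = 0.000000, Gamma_ttt = 0.000000; k3 = (-0.858400, -0.125000, 0.521426, 0.000000)
  k4: at (s, t) = (-1.270634, 0.712500), (ds/dtau, dt/dtau) = (-0.818688, -0.125000); Gamma_sss = -0.681484, Gamma_sst = 0.000000, Gamma_stt = 0.000000, Gamma_tss = 0.000000, Gamma_tst = 0.000000, Gamma_ttt = 0.000000; k4 = (-0.818688, -0.125000, 0.456765, 0.000000)
  Y <- Y + (h/6)(k1 + 2k2 + 2k3 + k4): s = -1.2703, t = 0.7125, ds/dtau = -0.8190, dt/dtau = -0.1250
step 3:
  k1: at (s, t) = (-1.270312, 0.712500), (ds/dtau, dt/dtau) = (-0.818965, -0.125000); Gamma_sss = -0.681610, Gamma_sst = 0.000000, Gamma_stt = 0.000000, Gamma_tss = 0.000000, Gamma_tst = 0.000000, Gamma_ttt = 0.000000; k1 = (-0.818965, -0.125000, 0.457158, 0.000000)
  k2: at (s, t) = (-1.331735, 0.703125), (ds/dtau, dt/dtau) = (-0.784678, -0.125000); Gamma_sss = -0.658129, Gamma_sst = 0.000000, Gamma_stt = 0.000000, Gamma_tss = 0.000000, Gamma_tst = 0.000000, Gamma_ttt = 0.000000; k2 = (-0.784678, -0.125000, 0.405223, 0.000000)
  k3: at (s, t) = (-1.329163, 0.703125), (ds/dtau, dt/dtau) = (-0.788573, -0.125000); Gamma_sss = -0.659087, Gamma_sst = 0.000000, Gamma_stt = 0.000000, Gamma_tss = 0.000000, Gamma_tst = 0.000000, Gamma_ttt = 0.000000; k3 = (-0.788573, -0.125000, 0.409852, 0.000000)
  k4: at (s, t) = (-1.388598, 0.693750), (ds/dtau, dt/dtau) = (-0.757487, -0.125000); Gamma_sss = -0.637497, Gamma_sst = 0.000000, Gamma_stt = 0.000000, Gamma_tss = 0.000000, Gamma_tst = 0.000000, Gamma_ttt = 0.000000; k4 = (-0.757487, -0.125000, 0.365787, 0.000000)
  Y <- Y + (h/6)(k1 + 2k2 + 2k3 + k4): s = -1.3884, t = 0.6937, ds/dtau = -0.7576, dt/dtau = -0.1250

Answer: s = -1.3884, t = 0.6937, ds/dtau = -0.7576, dt/dtau = -0.1250


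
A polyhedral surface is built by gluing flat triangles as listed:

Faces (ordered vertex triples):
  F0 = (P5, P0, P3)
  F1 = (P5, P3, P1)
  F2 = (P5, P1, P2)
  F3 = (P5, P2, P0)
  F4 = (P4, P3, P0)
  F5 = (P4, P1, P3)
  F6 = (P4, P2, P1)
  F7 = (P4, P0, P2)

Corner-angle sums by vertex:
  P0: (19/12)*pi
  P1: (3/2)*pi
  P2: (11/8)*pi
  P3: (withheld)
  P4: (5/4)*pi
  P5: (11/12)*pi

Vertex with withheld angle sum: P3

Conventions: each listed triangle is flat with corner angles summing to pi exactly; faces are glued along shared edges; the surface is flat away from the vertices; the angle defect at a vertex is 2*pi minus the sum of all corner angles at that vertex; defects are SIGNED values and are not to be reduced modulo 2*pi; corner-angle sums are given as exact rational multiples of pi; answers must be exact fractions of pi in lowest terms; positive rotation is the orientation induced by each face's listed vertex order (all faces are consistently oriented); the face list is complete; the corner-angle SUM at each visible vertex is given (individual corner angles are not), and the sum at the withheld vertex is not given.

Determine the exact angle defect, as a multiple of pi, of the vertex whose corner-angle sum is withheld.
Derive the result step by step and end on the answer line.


V = 6, E = 12, F = 8; chi = V - E + F = 2
Gauss-Bonnet: total defect = 2*pi*chi = 4*pi; visible defects sum to (27/8)*pi

Answer: defect(P3) = (5/8)*pi


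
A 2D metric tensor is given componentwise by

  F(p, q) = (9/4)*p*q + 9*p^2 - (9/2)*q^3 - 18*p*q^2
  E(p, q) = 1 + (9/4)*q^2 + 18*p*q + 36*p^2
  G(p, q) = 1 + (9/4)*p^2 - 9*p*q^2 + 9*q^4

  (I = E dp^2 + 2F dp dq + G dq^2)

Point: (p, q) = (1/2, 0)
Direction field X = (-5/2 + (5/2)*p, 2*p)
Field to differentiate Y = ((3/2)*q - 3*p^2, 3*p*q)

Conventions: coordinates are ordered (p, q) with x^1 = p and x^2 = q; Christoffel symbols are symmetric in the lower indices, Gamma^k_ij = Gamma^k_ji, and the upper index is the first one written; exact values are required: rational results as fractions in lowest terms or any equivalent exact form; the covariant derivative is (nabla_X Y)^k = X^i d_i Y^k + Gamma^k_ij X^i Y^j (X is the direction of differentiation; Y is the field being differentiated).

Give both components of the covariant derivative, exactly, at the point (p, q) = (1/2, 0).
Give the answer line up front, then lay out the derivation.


Answer: (nabla_X Y)^p = 4413/676, (nabla_X Y)^q = 615/338

E = 10, F = 9/4, G = 25/16 at the point
E_p = 36, E_q = 9, F_p = 9, F_q = 9/8, G_p = 9/4, G_q = 0
EG - F^2 = 169/16;  g^inv = (16/169) * [[25/16, -9/4], [-9/4, 10]]
first-kind symbols [ij,l] = (1/2)(d_i g_jl + d_j g_il - d_l g_ij): [pp,p] = E_p/2 = 18, [pp,q] = F_p - E_q/2 = 9/2, [pq,p] = E_q/2 = 9/2, [pq,q] = G_p/2 = 9/8, [qq,p] = F_q - G_p/2 = 0, [qq,q] = G_q/2 = 0
Gamma^p_ij = (G*[ij,p] - F*[ij,q])/(EG - F^2), Gamma^q_ij = (E*[ij,q] - F*[ij,p])/(EG - F^2)
Gamma_ppp = 288/169, Gamma_ppq = 72/169, Gamma_pqq = 0, Gamma_qpp = 72/169, Gamma_qpq = 18/169, Gamma_qqq = 0
X = (-5/4, 1), Y = (-3/4, 0) at the point


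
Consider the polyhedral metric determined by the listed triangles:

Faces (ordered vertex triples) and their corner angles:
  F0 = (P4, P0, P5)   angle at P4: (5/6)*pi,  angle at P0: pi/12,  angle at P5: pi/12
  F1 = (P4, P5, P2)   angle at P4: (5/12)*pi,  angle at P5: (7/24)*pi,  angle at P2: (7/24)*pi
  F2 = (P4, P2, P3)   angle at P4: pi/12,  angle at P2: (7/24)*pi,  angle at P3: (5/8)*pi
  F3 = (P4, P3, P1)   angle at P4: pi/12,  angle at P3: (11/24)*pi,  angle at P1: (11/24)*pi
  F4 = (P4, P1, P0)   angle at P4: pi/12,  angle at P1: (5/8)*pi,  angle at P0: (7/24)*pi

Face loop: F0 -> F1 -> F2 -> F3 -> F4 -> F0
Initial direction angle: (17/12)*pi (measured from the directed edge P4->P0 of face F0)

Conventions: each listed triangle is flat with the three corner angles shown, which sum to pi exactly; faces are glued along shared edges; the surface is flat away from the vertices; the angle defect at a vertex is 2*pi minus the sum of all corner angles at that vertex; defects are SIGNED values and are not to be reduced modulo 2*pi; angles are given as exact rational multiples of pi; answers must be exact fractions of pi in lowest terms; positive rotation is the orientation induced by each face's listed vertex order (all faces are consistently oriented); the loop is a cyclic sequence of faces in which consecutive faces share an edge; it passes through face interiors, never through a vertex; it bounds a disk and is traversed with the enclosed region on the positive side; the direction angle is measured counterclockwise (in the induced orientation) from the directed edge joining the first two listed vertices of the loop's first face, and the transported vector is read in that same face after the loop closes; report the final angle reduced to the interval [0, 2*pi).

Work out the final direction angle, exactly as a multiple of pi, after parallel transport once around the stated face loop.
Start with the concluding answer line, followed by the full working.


Answer: final direction angle = (23/12)*pi

enclosed vertex P4: corner angles sum to (3/2)*pi, defect = 2*pi - (3/2)*pi = pi/2
the final direction is the initial angle plus the enclosed defects, taken mod 2*pi in the induced orientation
final angle = (17/12)*pi + pi/2 = (23/12)*pi (mod 2*pi)


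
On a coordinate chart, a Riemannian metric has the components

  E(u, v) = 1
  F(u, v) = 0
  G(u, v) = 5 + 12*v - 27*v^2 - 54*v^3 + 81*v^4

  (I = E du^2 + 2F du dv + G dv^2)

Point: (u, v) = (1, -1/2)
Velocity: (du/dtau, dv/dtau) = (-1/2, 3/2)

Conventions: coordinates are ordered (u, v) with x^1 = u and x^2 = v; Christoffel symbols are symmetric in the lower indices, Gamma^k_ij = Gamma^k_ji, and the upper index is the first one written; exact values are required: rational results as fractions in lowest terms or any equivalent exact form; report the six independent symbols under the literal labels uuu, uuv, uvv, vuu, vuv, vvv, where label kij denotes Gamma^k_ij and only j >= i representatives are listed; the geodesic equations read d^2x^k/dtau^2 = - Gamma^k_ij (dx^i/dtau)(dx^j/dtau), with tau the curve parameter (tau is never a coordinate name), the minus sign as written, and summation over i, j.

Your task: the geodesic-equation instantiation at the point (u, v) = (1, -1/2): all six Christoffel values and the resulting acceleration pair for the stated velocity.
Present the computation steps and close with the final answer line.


E = 1, F = 0, G = 65/16 at the point
E_u = 0, E_v = 0, F_u = 0, F_v = 0, G_u = 0, G_v = -42
EG - F^2 = 65/16;  g^inv = (16/65) * [[65/16, 0], [0, 1]]
first-kind symbols [ij,l] = (1/2)(d_i g_jl + d_j g_il - d_l g_ij): [uu,u] = E_u/2 = 0, [uu,v] = F_u - E_v/2 = 0, [uv,u] = E_v/2 = 0, [uv,v] = G_u/2 = 0, [vv,u] = F_v - G_u/2 = 0, [vv,v] = G_v/2 = -21
Gamma^u_ij = (G*[ij,u] - F*[ij,v])/(EG - F^2), Gamma^v_ij = (E*[ij,v] - F*[ij,u])/(EG - F^2)
Gamma_uuu = 0, Gamma_uuv = 0, Gamma_uvv = 0, Gamma_vuu = 0, Gamma_vuv = 0, Gamma_vvv = -336/65
d^2u/dtau^2 = -(Gamma_uuu*(-1/2)^2 + 2*Gamma_uuv*(-1/2)*(3/2) + Gamma_uvv*(3/2)^2) = 0
d^2v/dtau^2 = -(Gamma_vuu*(-1/2)^2 + 2*Gamma_vuv*(-1/2)*(3/2) + Gamma_vvv*(3/2)^2) = 756/65

Answer: Gamma_uuu = 0, Gamma_uuv = 0, Gamma_uvv = 0, Gamma_vuu = 0, Gamma_vuv = 0, Gamma_vvv = -336/65; accelerations (d^2u/dtau^2, d^2v/dtau^2) = (0, 756/65)
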